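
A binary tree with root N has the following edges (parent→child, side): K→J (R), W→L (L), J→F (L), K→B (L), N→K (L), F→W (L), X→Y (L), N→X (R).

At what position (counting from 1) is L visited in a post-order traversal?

Post-order visits the left subtree, then the right subtree, then the node.
At N: go left to K.
  At K: go left to B.
    B is a leaf — visit B.
  At K: go right to J.
    At J: go left to F.
      At F: go left to W.
        At W: go left to L.
          L is a leaf — visit L.
        At W: no right child.
        Visit W.
      At F: no right child.
      Visit F.
    At J: no right child.
    Visit J.
  Visit K.
At N: go right to X.
  At X: go left to Y.
    Y is a leaf — visit Y.
  At X: no right child.
  Visit X.
Visit N.
Full post-order sequence: B, L, W, F, J, K, Y, X, N.

2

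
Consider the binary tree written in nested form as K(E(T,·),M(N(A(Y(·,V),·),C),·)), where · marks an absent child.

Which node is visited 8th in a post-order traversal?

M

Post-order visits the left subtree, then the right subtree, then the node.
At K: go left to E.
  At E: go left to T.
    T is a leaf — visit T.
  At E: no right child.
  Visit E.
At K: go right to M.
  At M: go left to N.
    At N: go left to A.
      At A: go left to Y.
        At Y: no left child.
        At Y: go right to V.
          V is a leaf — visit V.
        Visit Y.
      At A: no right child.
      Visit A.
    At N: go right to C.
      C is a leaf — visit C.
    Visit N.
  At M: no right child.
  Visit M.
Visit K.
Full post-order sequence: T, E, V, Y, A, C, N, M, K.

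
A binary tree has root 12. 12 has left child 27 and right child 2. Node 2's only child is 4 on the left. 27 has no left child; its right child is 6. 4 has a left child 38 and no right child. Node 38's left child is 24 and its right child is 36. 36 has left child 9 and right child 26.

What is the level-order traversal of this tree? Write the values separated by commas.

12, 27, 2, 6, 4, 38, 24, 36, 9, 26

Level-order visits nodes level by level from the root, left to right within each level.
Level 0: 12
Level 1: 27, 2
Level 2: 6, 4
Level 3: 38
Level 4: 24, 36
Level 5: 9, 26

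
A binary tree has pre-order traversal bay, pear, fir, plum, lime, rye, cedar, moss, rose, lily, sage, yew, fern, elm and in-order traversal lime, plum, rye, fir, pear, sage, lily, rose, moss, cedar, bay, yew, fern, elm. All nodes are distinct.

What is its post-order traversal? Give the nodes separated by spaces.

The first element of pre-order is the root; it splits in-order into left and right subtrees.
Root bay: left subtree has 10 nodes {lime, plum, rye, fir, pear, sage, lily, rose, moss, cedar}, right has 3 {yew, fern, elm}.
  Root pear: left subtree has 4 nodes {lime, plum, rye, fir}, right has 5 {sage, lily, rose, moss, cedar}.
    Root fir: left subtree has 3 nodes {lime, plum, rye}, right has 0 { }.
      Root plum: left subtree has 1 node {lime}, right has 1 {rye}.
    Root cedar: left subtree has 4 nodes {sage, lily, rose, moss}, right has 0 { }.
      Root moss: left subtree has 3 nodes {sage, lily, rose}, right has 0 { }.
        Root rose: left subtree has 2 nodes {sage, lily}, right has 0 { }.
          Root lily: left subtree has 1 node {sage}, right has 0 { }.
  Root yew: left subtree has 0 nodes { }, right has 2 {fern, elm}.
    Root fern: left subtree has 0 nodes { }, right has 1 {elm}.

lime rye plum fir sage lily rose moss cedar pear elm fern yew bay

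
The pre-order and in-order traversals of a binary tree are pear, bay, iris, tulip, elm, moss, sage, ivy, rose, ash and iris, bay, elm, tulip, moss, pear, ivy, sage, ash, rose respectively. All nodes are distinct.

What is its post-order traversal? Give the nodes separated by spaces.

iris elm moss tulip bay ivy ash rose sage pear

The first element of pre-order is the root; it splits in-order into left and right subtrees.
Root pear: left subtree has 5 nodes {iris, bay, elm, tulip, moss}, right has 4 {ivy, sage, ash, rose}.
  Root bay: left subtree has 1 node {iris}, right has 3 {elm, tulip, moss}.
    Root tulip: left subtree has 1 node {elm}, right has 1 {moss}.
  Root sage: left subtree has 1 node {ivy}, right has 2 {ash, rose}.
    Root rose: left subtree has 1 node {ash}, right has 0 { }.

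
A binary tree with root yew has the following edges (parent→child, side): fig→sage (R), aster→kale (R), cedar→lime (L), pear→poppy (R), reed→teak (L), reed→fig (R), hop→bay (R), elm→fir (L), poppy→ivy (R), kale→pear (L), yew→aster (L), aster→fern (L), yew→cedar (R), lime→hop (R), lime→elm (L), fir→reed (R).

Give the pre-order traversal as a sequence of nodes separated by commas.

Pre-order visits the node, then its left subtree, then its right subtree.
Visit yew.
At yew: go left to aster.
  Visit aster.
  At aster: go left to fern.
    fern is a leaf — visit fern.
  At aster: go right to kale.
    Visit kale.
    At kale: go left to pear.
      Visit pear.
      At pear: no left child.
      At pear: go right to poppy.
        Visit poppy.
        At poppy: no left child.
        At poppy: go right to ivy.
          ivy is a leaf — visit ivy.
    At kale: no right child.
At yew: go right to cedar.
  Visit cedar.
  At cedar: go left to lime.
    Visit lime.
    At lime: go left to elm.
      Visit elm.
      At elm: go left to fir.
        Visit fir.
        At fir: no left child.
        At fir: go right to reed.
          Visit reed.
          At reed: go left to teak.
            teak is a leaf — visit teak.
          At reed: go right to fig.
            Visit fig.
            At fig: no left child.
            At fig: go right to sage.
              sage is a leaf — visit sage.
      At elm: no right child.
    At lime: go right to hop.
      Visit hop.
      At hop: no left child.
      At hop: go right to bay.
        bay is a leaf — visit bay.
  At cedar: no right child.

yew, aster, fern, kale, pear, poppy, ivy, cedar, lime, elm, fir, reed, teak, fig, sage, hop, bay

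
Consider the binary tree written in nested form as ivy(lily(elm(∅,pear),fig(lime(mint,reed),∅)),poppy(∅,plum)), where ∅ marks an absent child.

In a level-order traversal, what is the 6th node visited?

Level-order visits nodes level by level from the root, left to right within each level.
Level 0: ivy
Level 1: lily, poppy
Level 2: elm, fig, plum
Level 3: pear, lime
Level 4: mint, reed
Full level-order sequence: ivy, lily, poppy, elm, fig, plum, pear, lime, mint, reed.

plum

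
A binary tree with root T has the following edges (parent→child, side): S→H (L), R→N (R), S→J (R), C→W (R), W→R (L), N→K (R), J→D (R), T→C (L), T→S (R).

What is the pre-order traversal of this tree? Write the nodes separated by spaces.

Pre-order visits the node, then its left subtree, then its right subtree.
Visit T.
At T: go left to C.
  Visit C.
  At C: no left child.
  At C: go right to W.
    Visit W.
    At W: go left to R.
      Visit R.
      At R: no left child.
      At R: go right to N.
        Visit N.
        At N: no left child.
        At N: go right to K.
          K is a leaf — visit K.
    At W: no right child.
At T: go right to S.
  Visit S.
  At S: go left to H.
    H is a leaf — visit H.
  At S: go right to J.
    Visit J.
    At J: no left child.
    At J: go right to D.
      D is a leaf — visit D.

T C W R N K S H J D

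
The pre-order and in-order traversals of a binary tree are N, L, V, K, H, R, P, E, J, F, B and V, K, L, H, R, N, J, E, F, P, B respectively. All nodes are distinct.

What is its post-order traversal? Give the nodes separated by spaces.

K V R H L J F E B P N

The first element of pre-order is the root; it splits in-order into left and right subtrees.
Root N: left subtree has 5 nodes {V, K, L, H, R}, right has 5 {J, E, F, P, B}.
  Root L: left subtree has 2 nodes {V, K}, right has 2 {H, R}.
    Root V: left subtree has 0 nodes { }, right has 1 {K}.
    Root H: left subtree has 0 nodes { }, right has 1 {R}.
  Root P: left subtree has 3 nodes {J, E, F}, right has 1 {B}.
    Root E: left subtree has 1 node {J}, right has 1 {F}.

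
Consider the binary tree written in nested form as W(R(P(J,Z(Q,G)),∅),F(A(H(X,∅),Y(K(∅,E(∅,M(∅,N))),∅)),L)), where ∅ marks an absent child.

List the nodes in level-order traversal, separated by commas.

Level-order visits nodes level by level from the root, left to right within each level.
Level 0: W
Level 1: R, F
Level 2: P, A, L
Level 3: J, Z, H, Y
Level 4: Q, G, X, K
Level 5: E
Level 6: M
Level 7: N

W, R, F, P, A, L, J, Z, H, Y, Q, G, X, K, E, M, N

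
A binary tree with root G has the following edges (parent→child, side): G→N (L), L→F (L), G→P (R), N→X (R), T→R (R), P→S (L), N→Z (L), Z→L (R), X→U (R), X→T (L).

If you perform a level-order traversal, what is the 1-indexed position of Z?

Level-order visits nodes level by level from the root, left to right within each level.
Level 0: G
Level 1: N, P
Level 2: Z, X, S
Level 3: L, T, U
Level 4: F, R
Full level-order sequence: G, N, P, Z, X, S, L, T, U, F, R.

4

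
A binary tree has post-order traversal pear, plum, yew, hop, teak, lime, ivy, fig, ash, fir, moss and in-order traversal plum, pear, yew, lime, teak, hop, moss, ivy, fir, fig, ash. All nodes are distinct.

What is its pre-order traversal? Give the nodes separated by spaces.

moss lime yew plum pear teak hop fir ivy ash fig

The last element of post-order is the root; it splits in-order into left and right subtrees.
Root moss: left subtree has 6 nodes {plum, pear, yew, lime, teak, hop}, right has 4 {ivy, fir, fig, ash}.
  Root lime: left subtree has 3 nodes {plum, pear, yew}, right has 2 {teak, hop}.
    Root yew: left subtree has 2 nodes {plum, pear}, right has 0 { }.
      Root plum: left subtree has 0 nodes { }, right has 1 {pear}.
    Root teak: left subtree has 0 nodes { }, right has 1 {hop}.
  Root fir: left subtree has 1 node {ivy}, right has 2 {fig, ash}.
    Root ash: left subtree has 1 node {fig}, right has 0 { }.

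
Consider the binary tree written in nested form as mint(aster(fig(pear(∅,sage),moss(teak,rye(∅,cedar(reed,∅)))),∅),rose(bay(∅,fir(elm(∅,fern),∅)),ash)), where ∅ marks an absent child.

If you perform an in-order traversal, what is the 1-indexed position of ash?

In-order visits the left subtree, then the node, then the right subtree.
At mint: go left to aster.
  At aster: go left to fig.
    At fig: go left to pear.
      At pear: no left child.
      Visit pear.
      At pear: go right to sage.
        sage is a leaf — visit sage.
    Visit fig.
    At fig: go right to moss.
      At moss: go left to teak.
        teak is a leaf — visit teak.
      Visit moss.
      At moss: go right to rye.
        At rye: no left child.
        Visit rye.
        At rye: go right to cedar.
          At cedar: go left to reed.
            reed is a leaf — visit reed.
          Visit cedar.
          At cedar: no right child.
  Visit aster.
  At aster: no right child.
Visit mint.
At mint: go right to rose.
  At rose: go left to bay.
    At bay: no left child.
    Visit bay.
    At bay: go right to fir.
      At fir: go left to elm.
        At elm: no left child.
        Visit elm.
        At elm: go right to fern.
          fern is a leaf — visit fern.
      Visit fir.
      At fir: no right child.
  Visit rose.
  At rose: go right to ash.
    ash is a leaf — visit ash.
Full in-order sequence: pear, sage, fig, teak, moss, rye, reed, cedar, aster, mint, bay, elm, fern, fir, rose, ash.

16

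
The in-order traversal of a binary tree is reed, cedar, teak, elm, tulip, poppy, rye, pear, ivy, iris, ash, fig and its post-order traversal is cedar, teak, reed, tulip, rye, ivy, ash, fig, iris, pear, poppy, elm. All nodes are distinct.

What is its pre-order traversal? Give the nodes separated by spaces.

The last element of post-order is the root; it splits in-order into left and right subtrees.
Root elm: left subtree has 3 nodes {reed, cedar, teak}, right has 8 {tulip, poppy, rye, pear, ivy, iris, ash, fig}.
  Root reed: left subtree has 0 nodes { }, right has 2 {cedar, teak}.
    Root teak: left subtree has 1 node {cedar}, right has 0 { }.
  Root poppy: left subtree has 1 node {tulip}, right has 6 {rye, pear, ivy, iris, ash, fig}.
    Root pear: left subtree has 1 node {rye}, right has 4 {ivy, iris, ash, fig}.
      Root iris: left subtree has 1 node {ivy}, right has 2 {ash, fig}.
        Root fig: left subtree has 1 node {ash}, right has 0 { }.

elm reed teak cedar poppy tulip pear rye iris ivy fig ash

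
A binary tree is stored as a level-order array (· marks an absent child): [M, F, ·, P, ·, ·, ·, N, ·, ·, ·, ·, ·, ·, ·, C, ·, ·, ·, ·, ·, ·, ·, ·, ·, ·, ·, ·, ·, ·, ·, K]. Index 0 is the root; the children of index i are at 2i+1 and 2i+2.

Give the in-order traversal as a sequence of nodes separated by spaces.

K C N P F M

In-order visits the left subtree, then the node, then the right subtree.
At M: go left to F.
  At F: go left to P.
    At P: go left to N.
      At N: go left to C.
        At C: go left to K.
          K is a leaf — visit K.
        Visit C.
        At C: no right child.
      Visit N.
      At N: no right child.
    Visit P.
    At P: no right child.
  Visit F.
  At F: no right child.
Visit M.
At M: no right child.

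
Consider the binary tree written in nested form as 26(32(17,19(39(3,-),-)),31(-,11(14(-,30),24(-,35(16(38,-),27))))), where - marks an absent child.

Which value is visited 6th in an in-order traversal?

In-order visits the left subtree, then the node, then the right subtree.
At 26: go left to 32.
  At 32: go left to 17.
    17 is a leaf — visit 17.
  Visit 32.
  At 32: go right to 19.
    At 19: go left to 39.
      At 39: go left to 3.
        3 is a leaf — visit 3.
      Visit 39.
      At 39: no right child.
    Visit 19.
    At 19: no right child.
Visit 26.
At 26: go right to 31.
  At 31: no left child.
  Visit 31.
  At 31: go right to 11.
    At 11: go left to 14.
      At 14: no left child.
      Visit 14.
      At 14: go right to 30.
        30 is a leaf — visit 30.
    Visit 11.
    At 11: go right to 24.
      At 24: no left child.
      Visit 24.
      At 24: go right to 35.
        At 35: go left to 16.
          At 16: go left to 38.
            38 is a leaf — visit 38.
          Visit 16.
          At 16: no right child.
        Visit 35.
        At 35: go right to 27.
          27 is a leaf — visit 27.
Full in-order sequence: 17, 32, 3, 39, 19, 26, 31, 14, 30, 11, 24, 38, 16, 35, 27.

26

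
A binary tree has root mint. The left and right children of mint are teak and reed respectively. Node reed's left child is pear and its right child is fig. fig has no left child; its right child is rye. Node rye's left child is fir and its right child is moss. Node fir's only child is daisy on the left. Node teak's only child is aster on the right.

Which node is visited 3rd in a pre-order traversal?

Pre-order visits the node, then its left subtree, then its right subtree.
Visit mint.
At mint: go left to teak.
  Visit teak.
  At teak: no left child.
  At teak: go right to aster.
    aster is a leaf — visit aster.
At mint: go right to reed.
  Visit reed.
  At reed: go left to pear.
    pear is a leaf — visit pear.
  At reed: go right to fig.
    Visit fig.
    At fig: no left child.
    At fig: go right to rye.
      Visit rye.
      At rye: go left to fir.
        Visit fir.
        At fir: go left to daisy.
          daisy is a leaf — visit daisy.
        At fir: no right child.
      At rye: go right to moss.
        moss is a leaf — visit moss.
Full pre-order sequence: mint, teak, aster, reed, pear, fig, rye, fir, daisy, moss.

aster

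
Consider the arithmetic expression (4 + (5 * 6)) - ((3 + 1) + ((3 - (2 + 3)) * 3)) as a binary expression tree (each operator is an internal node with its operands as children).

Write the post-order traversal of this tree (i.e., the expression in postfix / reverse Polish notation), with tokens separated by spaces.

4 5 6 * + 3 1 + 3 2 3 + - 3 * + -

Post-order on an expression tree gives postfix notation: for each operator, emit left operand, right operand, then the operator.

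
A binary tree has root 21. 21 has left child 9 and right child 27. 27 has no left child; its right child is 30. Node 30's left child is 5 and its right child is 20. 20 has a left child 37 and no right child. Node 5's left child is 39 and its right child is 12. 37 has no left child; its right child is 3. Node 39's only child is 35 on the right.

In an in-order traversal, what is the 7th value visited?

12

In-order visits the left subtree, then the node, then the right subtree.
At 21: go left to 9.
  9 is a leaf — visit 9.
Visit 21.
At 21: go right to 27.
  At 27: no left child.
  Visit 27.
  At 27: go right to 30.
    At 30: go left to 5.
      At 5: go left to 39.
        At 39: no left child.
        Visit 39.
        At 39: go right to 35.
          35 is a leaf — visit 35.
      Visit 5.
      At 5: go right to 12.
        12 is a leaf — visit 12.
    Visit 30.
    At 30: go right to 20.
      At 20: go left to 37.
        At 37: no left child.
        Visit 37.
        At 37: go right to 3.
          3 is a leaf — visit 3.
      Visit 20.
      At 20: no right child.
Full in-order sequence: 9, 21, 27, 39, 35, 5, 12, 30, 37, 3, 20.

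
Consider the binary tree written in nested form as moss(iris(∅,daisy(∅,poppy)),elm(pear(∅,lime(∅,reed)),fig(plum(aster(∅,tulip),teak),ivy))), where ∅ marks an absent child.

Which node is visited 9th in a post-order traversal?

Post-order visits the left subtree, then the right subtree, then the node.
At moss: go left to iris.
  At iris: no left child.
  At iris: go right to daisy.
    At daisy: no left child.
    At daisy: go right to poppy.
      poppy is a leaf — visit poppy.
    Visit daisy.
  Visit iris.
At moss: go right to elm.
  At elm: go left to pear.
    At pear: no left child.
    At pear: go right to lime.
      At lime: no left child.
      At lime: go right to reed.
        reed is a leaf — visit reed.
      Visit lime.
    Visit pear.
  At elm: go right to fig.
    At fig: go left to plum.
      At plum: go left to aster.
        At aster: no left child.
        At aster: go right to tulip.
          tulip is a leaf — visit tulip.
        Visit aster.
      At plum: go right to teak.
        teak is a leaf — visit teak.
      Visit plum.
    At fig: go right to ivy.
      ivy is a leaf — visit ivy.
    Visit fig.
  Visit elm.
Visit moss.
Full post-order sequence: poppy, daisy, iris, reed, lime, pear, tulip, aster, teak, plum, ivy, fig, elm, moss.

teak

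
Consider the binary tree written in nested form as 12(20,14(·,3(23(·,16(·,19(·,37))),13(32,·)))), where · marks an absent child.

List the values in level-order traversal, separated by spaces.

12 20 14 3 23 13 16 32 19 37

Level-order visits nodes level by level from the root, left to right within each level.
Level 0: 12
Level 1: 20, 14
Level 2: 3
Level 3: 23, 13
Level 4: 16, 32
Level 5: 19
Level 6: 37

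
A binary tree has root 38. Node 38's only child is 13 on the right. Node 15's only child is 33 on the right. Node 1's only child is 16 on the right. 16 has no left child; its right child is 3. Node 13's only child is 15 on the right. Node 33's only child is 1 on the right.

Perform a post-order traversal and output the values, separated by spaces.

3 16 1 33 15 13 38

Post-order visits the left subtree, then the right subtree, then the node.
At 38: no left child.
At 38: go right to 13.
  At 13: no left child.
  At 13: go right to 15.
    At 15: no left child.
    At 15: go right to 33.
      At 33: no left child.
      At 33: go right to 1.
        At 1: no left child.
        At 1: go right to 16.
          At 16: no left child.
          At 16: go right to 3.
            3 is a leaf — visit 3.
          Visit 16.
        Visit 1.
      Visit 33.
    Visit 15.
  Visit 13.
Visit 38.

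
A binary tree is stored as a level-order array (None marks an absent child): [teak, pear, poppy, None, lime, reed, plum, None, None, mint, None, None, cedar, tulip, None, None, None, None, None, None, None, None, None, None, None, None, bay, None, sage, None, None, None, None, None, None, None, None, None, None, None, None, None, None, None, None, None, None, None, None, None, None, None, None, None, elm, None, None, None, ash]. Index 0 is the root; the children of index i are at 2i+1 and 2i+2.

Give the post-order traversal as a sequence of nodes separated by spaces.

mint lime pear elm bay cedar reed ash sage tulip plum poppy teak

Post-order visits the left subtree, then the right subtree, then the node.
At teak: go left to pear.
  At pear: no left child.
  At pear: go right to lime.
    At lime: go left to mint.
      mint is a leaf — visit mint.
    At lime: no right child.
    Visit lime.
  Visit pear.
At teak: go right to poppy.
  At poppy: go left to reed.
    At reed: no left child.
    At reed: go right to cedar.
      At cedar: no left child.
      At cedar: go right to bay.
        At bay: no left child.
        At bay: go right to elm.
          elm is a leaf — visit elm.
        Visit bay.
      Visit cedar.
    Visit reed.
  At poppy: go right to plum.
    At plum: go left to tulip.
      At tulip: no left child.
      At tulip: go right to sage.
        At sage: no left child.
        At sage: go right to ash.
          ash is a leaf — visit ash.
        Visit sage.
      Visit tulip.
    At plum: no right child.
    Visit plum.
  Visit poppy.
Visit teak.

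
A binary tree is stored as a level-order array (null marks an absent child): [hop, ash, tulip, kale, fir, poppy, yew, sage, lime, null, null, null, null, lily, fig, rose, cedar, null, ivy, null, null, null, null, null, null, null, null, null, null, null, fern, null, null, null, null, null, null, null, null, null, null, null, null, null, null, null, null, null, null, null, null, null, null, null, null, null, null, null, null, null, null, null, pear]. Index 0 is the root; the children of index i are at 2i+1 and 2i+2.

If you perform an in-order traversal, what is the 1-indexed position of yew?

13

In-order visits the left subtree, then the node, then the right subtree.
At hop: go left to ash.
  At ash: go left to kale.
    At kale: go left to sage.
      At sage: go left to rose.
        rose is a leaf — visit rose.
      Visit sage.
      At sage: go right to cedar.
        cedar is a leaf — visit cedar.
    Visit kale.
    At kale: go right to lime.
      At lime: no left child.
      Visit lime.
      At lime: go right to ivy.
        ivy is a leaf — visit ivy.
  Visit ash.
  At ash: go right to fir.
    fir is a leaf — visit fir.
Visit hop.
At hop: go right to tulip.
  At tulip: go left to poppy.
    poppy is a leaf — visit poppy.
  Visit tulip.
  At tulip: go right to yew.
    At yew: go left to lily.
      lily is a leaf — visit lily.
    Visit yew.
    At yew: go right to fig.
      At fig: no left child.
      Visit fig.
      At fig: go right to fern.
        At fern: no left child.
        Visit fern.
        At fern: go right to pear.
          pear is a leaf — visit pear.
Full in-order sequence: rose, sage, cedar, kale, lime, ivy, ash, fir, hop, poppy, tulip, lily, yew, fig, fern, pear.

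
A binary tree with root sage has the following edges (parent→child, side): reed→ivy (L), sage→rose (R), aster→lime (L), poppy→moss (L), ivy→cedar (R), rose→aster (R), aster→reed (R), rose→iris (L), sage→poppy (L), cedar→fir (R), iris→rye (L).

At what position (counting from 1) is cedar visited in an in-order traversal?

10

In-order visits the left subtree, then the node, then the right subtree.
At sage: go left to poppy.
  At poppy: go left to moss.
    moss is a leaf — visit moss.
  Visit poppy.
  At poppy: no right child.
Visit sage.
At sage: go right to rose.
  At rose: go left to iris.
    At iris: go left to rye.
      rye is a leaf — visit rye.
    Visit iris.
    At iris: no right child.
  Visit rose.
  At rose: go right to aster.
    At aster: go left to lime.
      lime is a leaf — visit lime.
    Visit aster.
    At aster: go right to reed.
      At reed: go left to ivy.
        At ivy: no left child.
        Visit ivy.
        At ivy: go right to cedar.
          At cedar: no left child.
          Visit cedar.
          At cedar: go right to fir.
            fir is a leaf — visit fir.
      Visit reed.
      At reed: no right child.
Full in-order sequence: moss, poppy, sage, rye, iris, rose, lime, aster, ivy, cedar, fir, reed.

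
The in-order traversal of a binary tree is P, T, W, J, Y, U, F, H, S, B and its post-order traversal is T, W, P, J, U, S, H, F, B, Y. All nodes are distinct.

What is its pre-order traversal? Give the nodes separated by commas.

The last element of post-order is the root; it splits in-order into left and right subtrees.
Root Y: left subtree has 4 nodes {P, T, W, J}, right has 5 {U, F, H, S, B}.
  Root J: left subtree has 3 nodes {P, T, W}, right has 0 { }.
    Root P: left subtree has 0 nodes { }, right has 2 {T, W}.
      Root W: left subtree has 1 node {T}, right has 0 { }.
  Root B: left subtree has 4 nodes {U, F, H, S}, right has 0 { }.
    Root F: left subtree has 1 node {U}, right has 2 {H, S}.
      Root H: left subtree has 0 nodes { }, right has 1 {S}.

Y, J, P, W, T, B, F, U, H, S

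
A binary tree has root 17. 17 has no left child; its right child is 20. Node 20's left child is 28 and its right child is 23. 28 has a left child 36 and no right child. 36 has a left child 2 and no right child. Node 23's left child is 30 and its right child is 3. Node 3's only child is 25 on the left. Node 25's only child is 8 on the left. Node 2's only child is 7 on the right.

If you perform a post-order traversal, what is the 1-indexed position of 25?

7

Post-order visits the left subtree, then the right subtree, then the node.
At 17: no left child.
At 17: go right to 20.
  At 20: go left to 28.
    At 28: go left to 36.
      At 36: go left to 2.
        At 2: no left child.
        At 2: go right to 7.
          7 is a leaf — visit 7.
        Visit 2.
      At 36: no right child.
      Visit 36.
    At 28: no right child.
    Visit 28.
  At 20: go right to 23.
    At 23: go left to 30.
      30 is a leaf — visit 30.
    At 23: go right to 3.
      At 3: go left to 25.
        At 25: go left to 8.
          8 is a leaf — visit 8.
        At 25: no right child.
        Visit 25.
      At 3: no right child.
      Visit 3.
    Visit 23.
  Visit 20.
Visit 17.
Full post-order sequence: 7, 2, 36, 28, 30, 8, 25, 3, 23, 20, 17.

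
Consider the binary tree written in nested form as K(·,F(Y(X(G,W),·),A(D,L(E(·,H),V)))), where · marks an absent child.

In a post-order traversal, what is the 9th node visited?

L

Post-order visits the left subtree, then the right subtree, then the node.
At K: no left child.
At K: go right to F.
  At F: go left to Y.
    At Y: go left to X.
      At X: go left to G.
        G is a leaf — visit G.
      At X: go right to W.
        W is a leaf — visit W.
      Visit X.
    At Y: no right child.
    Visit Y.
  At F: go right to A.
    At A: go left to D.
      D is a leaf — visit D.
    At A: go right to L.
      At L: go left to E.
        At E: no left child.
        At E: go right to H.
          H is a leaf — visit H.
        Visit E.
      At L: go right to V.
        V is a leaf — visit V.
      Visit L.
    Visit A.
  Visit F.
Visit K.
Full post-order sequence: G, W, X, Y, D, H, E, V, L, A, F, K.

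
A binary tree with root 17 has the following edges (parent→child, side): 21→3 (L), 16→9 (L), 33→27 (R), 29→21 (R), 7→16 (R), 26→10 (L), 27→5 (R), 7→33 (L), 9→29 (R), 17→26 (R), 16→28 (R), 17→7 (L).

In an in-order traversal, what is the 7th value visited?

In-order visits the left subtree, then the node, then the right subtree.
At 17: go left to 7.
  At 7: go left to 33.
    At 33: no left child.
    Visit 33.
    At 33: go right to 27.
      At 27: no left child.
      Visit 27.
      At 27: go right to 5.
        5 is a leaf — visit 5.
  Visit 7.
  At 7: go right to 16.
    At 16: go left to 9.
      At 9: no left child.
      Visit 9.
      At 9: go right to 29.
        At 29: no left child.
        Visit 29.
        At 29: go right to 21.
          At 21: go left to 3.
            3 is a leaf — visit 3.
          Visit 21.
          At 21: no right child.
    Visit 16.
    At 16: go right to 28.
      28 is a leaf — visit 28.
Visit 17.
At 17: go right to 26.
  At 26: go left to 10.
    10 is a leaf — visit 10.
  Visit 26.
  At 26: no right child.
Full in-order sequence: 33, 27, 5, 7, 9, 29, 3, 21, 16, 28, 17, 10, 26.

3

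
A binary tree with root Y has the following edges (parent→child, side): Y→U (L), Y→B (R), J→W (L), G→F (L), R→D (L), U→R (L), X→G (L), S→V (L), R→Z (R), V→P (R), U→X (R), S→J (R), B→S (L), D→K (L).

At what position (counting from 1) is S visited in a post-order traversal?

13

Post-order visits the left subtree, then the right subtree, then the node.
At Y: go left to U.
  At U: go left to R.
    At R: go left to D.
      At D: go left to K.
        K is a leaf — visit K.
      At D: no right child.
      Visit D.
    At R: go right to Z.
      Z is a leaf — visit Z.
    Visit R.
  At U: go right to X.
    At X: go left to G.
      At G: go left to F.
        F is a leaf — visit F.
      At G: no right child.
      Visit G.
    At X: no right child.
    Visit X.
  Visit U.
At Y: go right to B.
  At B: go left to S.
    At S: go left to V.
      At V: no left child.
      At V: go right to P.
        P is a leaf — visit P.
      Visit V.
    At S: go right to J.
      At J: go left to W.
        W is a leaf — visit W.
      At J: no right child.
      Visit J.
    Visit S.
  At B: no right child.
  Visit B.
Visit Y.
Full post-order sequence: K, D, Z, R, F, G, X, U, P, V, W, J, S, B, Y.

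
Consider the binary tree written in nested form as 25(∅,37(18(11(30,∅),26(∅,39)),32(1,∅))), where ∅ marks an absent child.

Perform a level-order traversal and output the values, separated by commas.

Level-order visits nodes level by level from the root, left to right within each level.
Level 0: 25
Level 1: 37
Level 2: 18, 32
Level 3: 11, 26, 1
Level 4: 30, 39

25, 37, 18, 32, 11, 26, 1, 30, 39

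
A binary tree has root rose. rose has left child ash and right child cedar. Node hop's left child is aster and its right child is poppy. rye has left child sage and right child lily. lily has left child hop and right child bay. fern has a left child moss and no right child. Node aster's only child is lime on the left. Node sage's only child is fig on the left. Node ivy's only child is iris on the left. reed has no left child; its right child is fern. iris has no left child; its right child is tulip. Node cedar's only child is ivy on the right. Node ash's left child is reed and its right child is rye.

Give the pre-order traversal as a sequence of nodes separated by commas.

rose, ash, reed, fern, moss, rye, sage, fig, lily, hop, aster, lime, poppy, bay, cedar, ivy, iris, tulip

Pre-order visits the node, then its left subtree, then its right subtree.
Visit rose.
At rose: go left to ash.
  Visit ash.
  At ash: go left to reed.
    Visit reed.
    At reed: no left child.
    At reed: go right to fern.
      Visit fern.
      At fern: go left to moss.
        moss is a leaf — visit moss.
      At fern: no right child.
  At ash: go right to rye.
    Visit rye.
    At rye: go left to sage.
      Visit sage.
      At sage: go left to fig.
        fig is a leaf — visit fig.
      At sage: no right child.
    At rye: go right to lily.
      Visit lily.
      At lily: go left to hop.
        Visit hop.
        At hop: go left to aster.
          Visit aster.
          At aster: go left to lime.
            lime is a leaf — visit lime.
          At aster: no right child.
        At hop: go right to poppy.
          poppy is a leaf — visit poppy.
      At lily: go right to bay.
        bay is a leaf — visit bay.
At rose: go right to cedar.
  Visit cedar.
  At cedar: no left child.
  At cedar: go right to ivy.
    Visit ivy.
    At ivy: go left to iris.
      Visit iris.
      At iris: no left child.
      At iris: go right to tulip.
        tulip is a leaf — visit tulip.
    At ivy: no right child.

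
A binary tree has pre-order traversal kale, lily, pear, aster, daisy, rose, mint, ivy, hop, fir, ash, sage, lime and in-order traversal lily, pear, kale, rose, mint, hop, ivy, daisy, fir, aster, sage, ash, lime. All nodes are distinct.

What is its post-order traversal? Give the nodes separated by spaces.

pear lily hop ivy mint rose fir daisy sage lime ash aster kale

The first element of pre-order is the root; it splits in-order into left and right subtrees.
Root kale: left subtree has 2 nodes {lily, pear}, right has 10 {rose, mint, hop, ivy, daisy, fir, aster, sage, ash, lime}.
  Root lily: left subtree has 0 nodes { }, right has 1 {pear}.
  Root aster: left subtree has 6 nodes {rose, mint, hop, ivy, daisy, fir}, right has 3 {sage, ash, lime}.
    Root daisy: left subtree has 4 nodes {rose, mint, hop, ivy}, right has 1 {fir}.
      Root rose: left subtree has 0 nodes { }, right has 3 {mint, hop, ivy}.
        Root mint: left subtree has 0 nodes { }, right has 2 {hop, ivy}.
          Root ivy: left subtree has 1 node {hop}, right has 0 { }.
    Root ash: left subtree has 1 node {sage}, right has 1 {lime}.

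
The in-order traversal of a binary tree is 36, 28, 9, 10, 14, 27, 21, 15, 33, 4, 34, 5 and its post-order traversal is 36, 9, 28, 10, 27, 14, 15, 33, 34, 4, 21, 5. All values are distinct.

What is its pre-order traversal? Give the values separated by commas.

5, 21, 14, 10, 28, 36, 9, 27, 4, 33, 15, 34

The last element of post-order is the root; it splits in-order into left and right subtrees.
Root 5: left subtree has 11 nodes {36, 28, 9, 10, 14, 27, 21, 15, 33, 4, 34}, right has 0 { }.
  Root 21: left subtree has 6 nodes {36, 28, 9, 10, 14, 27}, right has 4 {15, 33, 4, 34}.
    Root 14: left subtree has 4 nodes {36, 28, 9, 10}, right has 1 {27}.
      Root 10: left subtree has 3 nodes {36, 28, 9}, right has 0 { }.
        Root 28: left subtree has 1 node {36}, right has 1 {9}.
    Root 4: left subtree has 2 nodes {15, 33}, right has 1 {34}.
      Root 33: left subtree has 1 node {15}, right has 0 { }.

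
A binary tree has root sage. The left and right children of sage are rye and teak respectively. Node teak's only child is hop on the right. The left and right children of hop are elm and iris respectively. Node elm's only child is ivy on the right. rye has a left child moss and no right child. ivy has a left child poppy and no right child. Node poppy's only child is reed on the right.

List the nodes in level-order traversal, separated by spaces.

sage rye teak moss hop elm iris ivy poppy reed

Level-order visits nodes level by level from the root, left to right within each level.
Level 0: sage
Level 1: rye, teak
Level 2: moss, hop
Level 3: elm, iris
Level 4: ivy
Level 5: poppy
Level 6: reed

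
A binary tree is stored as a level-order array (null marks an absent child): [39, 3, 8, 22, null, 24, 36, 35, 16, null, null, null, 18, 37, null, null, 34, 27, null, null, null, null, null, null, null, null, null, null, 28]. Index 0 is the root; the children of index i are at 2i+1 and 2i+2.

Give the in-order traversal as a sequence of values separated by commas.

35, 34, 22, 27, 16, 3, 39, 24, 18, 8, 37, 28, 36

In-order visits the left subtree, then the node, then the right subtree.
At 39: go left to 3.
  At 3: go left to 22.
    At 22: go left to 35.
      At 35: no left child.
      Visit 35.
      At 35: go right to 34.
        34 is a leaf — visit 34.
    Visit 22.
    At 22: go right to 16.
      At 16: go left to 27.
        27 is a leaf — visit 27.
      Visit 16.
      At 16: no right child.
  Visit 3.
  At 3: no right child.
Visit 39.
At 39: go right to 8.
  At 8: go left to 24.
    At 24: no left child.
    Visit 24.
    At 24: go right to 18.
      18 is a leaf — visit 18.
  Visit 8.
  At 8: go right to 36.
    At 36: go left to 37.
      At 37: no left child.
      Visit 37.
      At 37: go right to 28.
        28 is a leaf — visit 28.
    Visit 36.
    At 36: no right child.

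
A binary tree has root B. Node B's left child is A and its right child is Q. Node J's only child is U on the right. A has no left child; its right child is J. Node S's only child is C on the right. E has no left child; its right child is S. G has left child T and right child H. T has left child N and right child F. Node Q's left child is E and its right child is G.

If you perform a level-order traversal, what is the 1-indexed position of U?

7

Level-order visits nodes level by level from the root, left to right within each level.
Level 0: B
Level 1: A, Q
Level 2: J, E, G
Level 3: U, S, T, H
Level 4: C, N, F
Full level-order sequence: B, A, Q, J, E, G, U, S, T, H, C, N, F.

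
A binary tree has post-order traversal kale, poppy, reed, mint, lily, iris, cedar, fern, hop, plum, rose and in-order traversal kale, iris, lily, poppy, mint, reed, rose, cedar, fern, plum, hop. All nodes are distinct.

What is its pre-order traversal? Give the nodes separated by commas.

rose, iris, kale, lily, mint, poppy, reed, plum, fern, cedar, hop

The last element of post-order is the root; it splits in-order into left and right subtrees.
Root rose: left subtree has 6 nodes {kale, iris, lily, poppy, mint, reed}, right has 4 {cedar, fern, plum, hop}.
  Root iris: left subtree has 1 node {kale}, right has 4 {lily, poppy, mint, reed}.
    Root lily: left subtree has 0 nodes { }, right has 3 {poppy, mint, reed}.
      Root mint: left subtree has 1 node {poppy}, right has 1 {reed}.
  Root plum: left subtree has 2 nodes {cedar, fern}, right has 1 {hop}.
    Root fern: left subtree has 1 node {cedar}, right has 0 { }.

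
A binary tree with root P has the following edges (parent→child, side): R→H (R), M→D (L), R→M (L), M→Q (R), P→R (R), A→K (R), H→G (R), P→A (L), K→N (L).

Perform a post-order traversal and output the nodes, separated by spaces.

Post-order visits the left subtree, then the right subtree, then the node.
At P: go left to A.
  At A: no left child.
  At A: go right to K.
    At K: go left to N.
      N is a leaf — visit N.
    At K: no right child.
    Visit K.
  Visit A.
At P: go right to R.
  At R: go left to M.
    At M: go left to D.
      D is a leaf — visit D.
    At M: go right to Q.
      Q is a leaf — visit Q.
    Visit M.
  At R: go right to H.
    At H: no left child.
    At H: go right to G.
      G is a leaf — visit G.
    Visit H.
  Visit R.
Visit P.

N K A D Q M G H R P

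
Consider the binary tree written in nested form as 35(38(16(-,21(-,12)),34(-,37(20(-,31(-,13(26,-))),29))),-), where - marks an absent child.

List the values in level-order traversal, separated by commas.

35, 38, 16, 34, 21, 37, 12, 20, 29, 31, 13, 26

Level-order visits nodes level by level from the root, left to right within each level.
Level 0: 35
Level 1: 38
Level 2: 16, 34
Level 3: 21, 37
Level 4: 12, 20, 29
Level 5: 31
Level 6: 13
Level 7: 26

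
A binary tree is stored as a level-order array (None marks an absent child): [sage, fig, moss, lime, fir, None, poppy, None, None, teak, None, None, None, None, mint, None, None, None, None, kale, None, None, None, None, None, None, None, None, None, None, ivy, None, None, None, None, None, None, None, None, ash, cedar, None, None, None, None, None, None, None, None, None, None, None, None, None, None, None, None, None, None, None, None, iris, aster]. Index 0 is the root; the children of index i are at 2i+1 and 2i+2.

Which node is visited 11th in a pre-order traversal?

mint

Pre-order visits the node, then its left subtree, then its right subtree.
Visit sage.
At sage: go left to fig.
  Visit fig.
  At fig: go left to lime.
    lime is a leaf — visit lime.
  At fig: go right to fir.
    Visit fir.
    At fir: go left to teak.
      Visit teak.
      At teak: go left to kale.
        Visit kale.
        At kale: go left to ash.
          ash is a leaf — visit ash.
        At kale: go right to cedar.
          cedar is a leaf — visit cedar.
      At teak: no right child.
    At fir: no right child.
At sage: go right to moss.
  Visit moss.
  At moss: no left child.
  At moss: go right to poppy.
    Visit poppy.
    At poppy: no left child.
    At poppy: go right to mint.
      Visit mint.
      At mint: no left child.
      At mint: go right to ivy.
        Visit ivy.
        At ivy: go left to iris.
          iris is a leaf — visit iris.
        At ivy: go right to aster.
          aster is a leaf — visit aster.
Full pre-order sequence: sage, fig, lime, fir, teak, kale, ash, cedar, moss, poppy, mint, ivy, iris, aster.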